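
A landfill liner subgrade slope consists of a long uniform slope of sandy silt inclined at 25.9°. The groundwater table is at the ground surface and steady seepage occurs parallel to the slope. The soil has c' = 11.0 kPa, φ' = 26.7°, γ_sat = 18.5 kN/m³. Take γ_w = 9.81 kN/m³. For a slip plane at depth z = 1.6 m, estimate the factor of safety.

FS = 1.43

With seepage parallel to the slope and the water table at the surface, the effective normal stress on the slip plane uses the buoyant unit weight γ' = γ_sat − γ_w while the driving shear stress uses γ_sat:
FS = [c' + γ' z cos²β tanφ'] / [γ_sat z sinβ cosβ]
γ' = 18.5 − 9.81 = 8.69 kN/m³
Numerator = 11.0 + 8.69·1.6·cos²25.9°·tan26.7° = 11.0 + 8.69·1.6·0.8092·0.5029 = 16.659 kPa
Denominator = 18.5·1.6·sin25.9°·cos25.9° = 18.5·1.6·0.4368·0.8996 = 11.631 kPa
FS = 16.659 / 11.631 = 1.432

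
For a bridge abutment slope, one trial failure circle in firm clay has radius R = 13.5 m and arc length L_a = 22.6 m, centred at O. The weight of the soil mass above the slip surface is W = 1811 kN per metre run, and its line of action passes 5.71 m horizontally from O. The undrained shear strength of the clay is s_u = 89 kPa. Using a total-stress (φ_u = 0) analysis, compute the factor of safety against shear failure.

FS = 2.63

Taking moments about the centre O, the resisting moment is provided by the undrained shear strength acting along the arc:
M_R = s_u·L_a·R = 89·22.60·13.5 = 27153.9 kN·m/m
M_D = W·d = 1811·5.71 = 10340.8 kN·m/m
FS = M_R / M_D = 27153.9 / 10340.8 = 2.626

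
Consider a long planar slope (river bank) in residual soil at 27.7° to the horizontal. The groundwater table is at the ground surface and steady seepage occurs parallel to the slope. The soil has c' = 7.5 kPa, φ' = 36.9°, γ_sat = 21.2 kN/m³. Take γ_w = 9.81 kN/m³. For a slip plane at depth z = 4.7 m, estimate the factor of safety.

FS = 0.95

With seepage parallel to the slope and the water table at the surface, the effective normal stress on the slip plane uses the buoyant unit weight γ' = γ_sat − γ_w while the driving shear stress uses γ_sat:
FS = [c' + γ' z cos²β tanφ'] / [γ_sat z sinβ cosβ]
γ' = 21.2 − 9.81 = 11.39 kN/m³
Numerator = 7.5 + 11.39·4.7·cos²27.7°·tan36.9° = 7.5 + 11.39·4.7·0.7839·0.7508 = 39.009 kPa
Denominator = 21.2·4.7·sin27.7°·cos27.7° = 21.2·4.7·0.4648·0.8854 = 41.009 kPa
FS = 39.009 / 41.009 = 0.951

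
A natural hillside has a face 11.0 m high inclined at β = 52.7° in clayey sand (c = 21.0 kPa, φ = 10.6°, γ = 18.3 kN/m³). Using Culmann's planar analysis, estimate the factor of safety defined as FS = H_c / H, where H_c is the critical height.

H_c = (4c/γ) · sinβ cosφ / [1 − cos(β − φ)]
    = (4·21.0/18.3) · sin52.7°·cos10.6° / [1 − cos42.1°]
    = 4.590 · 0.7819 / 0.2580 = 13.91 m
FS = H_c / H = 13.91 / 11.0 = 1.265

FS = 1.26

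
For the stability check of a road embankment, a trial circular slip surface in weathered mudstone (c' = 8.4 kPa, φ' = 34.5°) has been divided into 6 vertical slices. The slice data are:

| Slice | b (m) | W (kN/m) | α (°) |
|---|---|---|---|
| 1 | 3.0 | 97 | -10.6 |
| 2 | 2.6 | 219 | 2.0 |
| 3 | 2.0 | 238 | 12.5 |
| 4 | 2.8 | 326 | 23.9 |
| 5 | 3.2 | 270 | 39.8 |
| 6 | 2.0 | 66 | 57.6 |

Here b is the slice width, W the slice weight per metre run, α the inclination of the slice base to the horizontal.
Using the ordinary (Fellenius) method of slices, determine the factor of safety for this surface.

FS = 2.25

Ordinary method of slices: FS = Σ[c'·Δl_i + (W_i cosα_i)·tanφ'] / Σ W_i sinα_i, with Δl_i = b_i / cosα_i.
Slice 1: Δl = 3.0/cos(-10.6°) = 3.052 m; N'_1 = 97·cos(-10.6°) = 95.3; c'Δl = 25.64; W sinα = -17.8
Slice 2: Δl = 2.6/cos2.0° = 2.602 m; N'_2 = 219·cos2.0° = 218.9; c'Δl = 21.85; W sinα = 7.6
Slice 3: Δl = 2.0/cos12.5° = 2.049 m; N'_3 = 238·cos12.5° = 232.4; c'Δl = 17.21; W sinα = 51.5
Slice 4: Δl = 2.8/cos23.9° = 3.063 m; N'_4 = 326·cos23.9° = 298.0; c'Δl = 25.73; W sinα = 132.1
Slice 5: Δl = 3.2/cos39.8° = 4.165 m; N'_5 = 270·cos39.8° = 207.4; c'Δl = 34.99; W sinα = 172.8
Slice 6: Δl = 2.0/cos57.6° = 3.733 m; N'_6 = 66·cos57.6° = 35.4; c'Δl = 31.35; W sinα = 55.7
Σc'Δl = 156.8 kN/m; ΣN' = 1087.4 kN/m; ΣW sinα = 401.9 kN/m
Resisting = 156.8 + 1087.4·tan34.5° = 156.8 + 747.4 = 904.1 kN/m
FS = 904.1 / 401.9 = 2.249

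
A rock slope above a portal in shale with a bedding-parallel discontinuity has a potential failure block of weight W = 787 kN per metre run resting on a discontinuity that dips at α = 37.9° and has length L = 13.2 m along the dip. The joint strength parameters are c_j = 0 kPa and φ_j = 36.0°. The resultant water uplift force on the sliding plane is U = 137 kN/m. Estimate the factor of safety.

Resolving the block weight along and normal to the plane and applying the Mohr–Coulomb strength on the joint:
N' = W cosα − U = 787·cos37.9° − 137 = 484.0 kN/m
Driving force T = W sinα = 787·sin37.9° = 483.4 kN/m
Resisting force R = c_j·L + N'·tanφ_j = 0·13.2 + 484.0·tan36.0° = 0.0 + 351.7 = 351.7 kN/m
FS = R / T = 351.7 / 483.4 = 0.727

FS = 0.73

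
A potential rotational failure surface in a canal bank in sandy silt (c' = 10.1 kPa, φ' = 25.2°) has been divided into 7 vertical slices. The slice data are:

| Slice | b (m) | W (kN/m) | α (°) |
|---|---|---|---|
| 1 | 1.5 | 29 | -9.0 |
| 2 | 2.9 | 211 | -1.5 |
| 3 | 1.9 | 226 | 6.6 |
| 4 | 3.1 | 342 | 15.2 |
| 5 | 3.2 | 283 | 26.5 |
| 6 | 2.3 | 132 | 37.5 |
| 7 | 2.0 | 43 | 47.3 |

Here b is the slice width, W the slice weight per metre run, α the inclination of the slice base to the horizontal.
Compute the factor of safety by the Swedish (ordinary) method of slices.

FS = 2.17

Ordinary method of slices: FS = Σ[c'·Δl_i + (W_i cosα_i)·tanφ'] / Σ W_i sinα_i, with Δl_i = b_i / cosα_i.
Slice 1: Δl = 1.5/cos(-9.0°) = 1.519 m; N'_1 = 29·cos(-9.0°) = 28.6; c'Δl = 15.34; W sinα = -4.5
Slice 2: Δl = 2.9/cos(-1.5°) = 2.901 m; N'_2 = 211·cos(-1.5°) = 210.9; c'Δl = 29.30; W sinα = -5.5
Slice 3: Δl = 1.9/cos6.6° = 1.913 m; N'_3 = 226·cos6.6° = 224.5; c'Δl = 19.32; W sinα = 26.0
Slice 4: Δl = 3.1/cos15.2° = 3.212 m; N'_4 = 342·cos15.2° = 330.0; c'Δl = 32.45; W sinα = 89.7
Slice 5: Δl = 3.2/cos26.5° = 3.576 m; N'_5 = 283·cos26.5° = 253.3; c'Δl = 36.11; W sinα = 126.3
Slice 6: Δl = 2.3/cos37.5° = 2.899 m; N'_6 = 132·cos37.5° = 104.7; c'Δl = 29.28; W sinα = 80.4
Slice 7: Δl = 2.0/cos47.3° = 2.949 m; N'_7 = 43·cos47.3° = 29.2; c'Δl = 29.79; W sinα = 31.6
Σc'Δl = 191.6 kN/m; ΣN' = 1181.3 kN/m; ΣW sinα = 343.8 kN/m
Resisting = 191.6 + 1181.3·tan25.2° = 191.6 + 555.9 = 747.4 kN/m
FS = 747.4 / 343.8 = 2.174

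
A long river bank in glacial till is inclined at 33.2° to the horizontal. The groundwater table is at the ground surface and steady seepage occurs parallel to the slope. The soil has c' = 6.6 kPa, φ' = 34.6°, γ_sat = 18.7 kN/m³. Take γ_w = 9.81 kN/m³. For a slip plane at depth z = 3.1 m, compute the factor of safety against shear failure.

FS = 0.75

With seepage parallel to the slope and the water table at the surface, the effective normal stress on the slip plane uses the buoyant unit weight γ' = γ_sat − γ_w while the driving shear stress uses γ_sat:
FS = [c' + γ' z cos²β tanφ'] / [γ_sat z sinβ cosβ]
γ' = 18.7 − 9.81 = 8.89 kN/m³
Numerator = 6.6 + 8.89·3.1·cos²33.2°·tan34.6° = 6.6 + 8.89·3.1·0.7002·0.6899 = 19.911 kPa
Denominator = 18.7·3.1·sin33.2°·cos33.2° = 18.7·3.1·0.5476·0.8368 = 26.561 kPa
FS = 19.911 / 26.561 = 0.750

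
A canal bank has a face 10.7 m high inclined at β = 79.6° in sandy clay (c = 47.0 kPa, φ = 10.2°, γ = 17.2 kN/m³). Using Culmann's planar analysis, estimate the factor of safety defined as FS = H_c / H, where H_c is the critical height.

FS = 1.53

H_c = (4c/γ) · sinβ cosφ / [1 − cos(β − φ)]
    = (4·47.0/17.2) · sin79.6°·cos10.2° / [1 − cos69.4°]
    = 10.930 · 0.9680 / 0.6482 = 16.32 m
FS = H_c / H = 16.32 / 10.7 = 1.526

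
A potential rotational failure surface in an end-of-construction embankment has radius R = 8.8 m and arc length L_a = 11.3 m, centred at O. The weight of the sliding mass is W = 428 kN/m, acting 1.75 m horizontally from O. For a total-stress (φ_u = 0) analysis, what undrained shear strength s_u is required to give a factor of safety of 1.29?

FS = s_u·L_a·R / (W·d), so s_u = FS·W·d / (L_a·R).
s_u = 1.29·428·1.75 / (11.30·8.8) = 966.2 / 99.44 = 9.72 kPa

s_u = 9.7 kPa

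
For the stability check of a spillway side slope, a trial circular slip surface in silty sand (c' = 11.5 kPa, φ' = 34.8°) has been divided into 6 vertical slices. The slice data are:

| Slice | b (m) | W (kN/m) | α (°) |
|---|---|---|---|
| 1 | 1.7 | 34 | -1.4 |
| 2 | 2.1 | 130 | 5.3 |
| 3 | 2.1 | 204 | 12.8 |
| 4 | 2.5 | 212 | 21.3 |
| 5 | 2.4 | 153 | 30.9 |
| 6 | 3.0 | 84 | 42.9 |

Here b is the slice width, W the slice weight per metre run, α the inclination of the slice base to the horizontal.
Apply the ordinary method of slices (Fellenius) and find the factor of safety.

Ordinary method of slices: FS = Σ[c'·Δl_i + (W_i cosα_i)·tanφ'] / Σ W_i sinα_i, with Δl_i = b_i / cosα_i.
Slice 1: Δl = 1.7/cos(-1.4°) = 1.701 m; N'_1 = 34·cos(-1.4°) = 34.0; c'Δl = 19.56; W sinα = -0.8
Slice 2: Δl = 2.1/cos5.3° = 2.109 m; N'_2 = 130·cos5.3° = 129.4; c'Δl = 24.25; W sinα = 12.0
Slice 3: Δl = 2.1/cos12.8° = 2.154 m; N'_3 = 204·cos12.8° = 198.9; c'Δl = 24.77; W sinα = 45.2
Slice 4: Δl = 2.5/cos21.3° = 2.683 m; N'_4 = 212·cos21.3° = 197.5; c'Δl = 30.86; W sinα = 77.0
Slice 5: Δl = 2.4/cos30.9° = 2.797 m; N'_5 = 153·cos30.9° = 131.3; c'Δl = 32.17; W sinα = 78.6
Slice 6: Δl = 3.0/cos42.9° = 4.095 m; N'_6 = 84·cos42.9° = 61.5; c'Δl = 47.10; W sinα = 57.2
Σc'Δl = 178.7 kN/m; ΣN' = 752.7 kN/m; ΣW sinα = 269.1 kN/m
Resisting = 178.7 + 752.7·tan34.8° = 178.7 + 523.1 = 701.8 kN/m
FS = 701.8 / 269.1 = 2.608

FS = 2.61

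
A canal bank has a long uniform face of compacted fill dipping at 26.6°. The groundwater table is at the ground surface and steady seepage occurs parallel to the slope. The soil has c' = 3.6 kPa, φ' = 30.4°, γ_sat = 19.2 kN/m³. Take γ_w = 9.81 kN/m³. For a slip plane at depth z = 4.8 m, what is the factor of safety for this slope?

With seepage parallel to the slope and the water table at the surface, the effective normal stress on the slip plane uses the buoyant unit weight γ' = γ_sat − γ_w while the driving shear stress uses γ_sat:
FS = [c' + γ' z cos²β tanφ'] / [γ_sat z sinβ cosβ]
γ' = 19.2 − 9.81 = 9.39 kN/m³
Numerator = 3.6 + 9.39·4.8·cos²26.6°·tan30.4° = 3.6 + 9.39·4.8·0.7995·0.5867 = 24.742 kPa
Denominator = 19.2·4.8·sin26.6°·cos26.6° = 19.2·4.8·0.4478·0.8942 = 36.898 kPa
FS = 24.742 / 36.898 = 0.671

FS = 0.67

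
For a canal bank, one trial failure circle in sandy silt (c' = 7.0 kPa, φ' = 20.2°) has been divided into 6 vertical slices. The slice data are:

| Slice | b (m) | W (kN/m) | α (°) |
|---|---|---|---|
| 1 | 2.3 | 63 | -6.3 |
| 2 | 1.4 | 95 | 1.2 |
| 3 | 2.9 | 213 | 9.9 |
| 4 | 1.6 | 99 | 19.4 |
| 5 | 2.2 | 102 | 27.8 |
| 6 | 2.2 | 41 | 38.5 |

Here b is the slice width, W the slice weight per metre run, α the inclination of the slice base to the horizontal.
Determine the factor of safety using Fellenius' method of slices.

FS = 2.25

Ordinary method of slices: FS = Σ[c'·Δl_i + (W_i cosα_i)·tanφ'] / Σ W_i sinα_i, with Δl_i = b_i / cosα_i.
Slice 1: Δl = 2.3/cos(-6.3°) = 2.314 m; N'_1 = 63·cos(-6.3°) = 62.6; c'Δl = 16.20; W sinα = -6.9
Slice 2: Δl = 1.4/cos1.2° = 1.400 m; N'_2 = 95·cos1.2° = 95.0; c'Δl = 9.80; W sinα = 2.0
Slice 3: Δl = 2.9/cos9.9° = 2.944 m; N'_3 = 213·cos9.9° = 209.8; c'Δl = 20.61; W sinα = 36.6
Slice 4: Δl = 1.6/cos19.4° = 1.696 m; N'_4 = 99·cos19.4° = 93.4; c'Δl = 11.87; W sinα = 32.9
Slice 5: Δl = 2.2/cos27.8° = 2.487 m; N'_5 = 102·cos27.8° = 90.2; c'Δl = 17.41; W sinα = 47.6
Slice 6: Δl = 2.2/cos38.5° = 2.811 m; N'_6 = 41·cos38.5° = 32.1; c'Δl = 19.68; W sinα = 25.5
Σc'Δl = 95.6 kN/m; ΣN' = 583.1 kN/m; ΣW sinα = 137.7 kN/m
Resisting = 95.6 + 583.1·tan20.2° = 95.6 + 214.5 = 310.1 kN/m
FS = 310.1 / 137.7 = 2.253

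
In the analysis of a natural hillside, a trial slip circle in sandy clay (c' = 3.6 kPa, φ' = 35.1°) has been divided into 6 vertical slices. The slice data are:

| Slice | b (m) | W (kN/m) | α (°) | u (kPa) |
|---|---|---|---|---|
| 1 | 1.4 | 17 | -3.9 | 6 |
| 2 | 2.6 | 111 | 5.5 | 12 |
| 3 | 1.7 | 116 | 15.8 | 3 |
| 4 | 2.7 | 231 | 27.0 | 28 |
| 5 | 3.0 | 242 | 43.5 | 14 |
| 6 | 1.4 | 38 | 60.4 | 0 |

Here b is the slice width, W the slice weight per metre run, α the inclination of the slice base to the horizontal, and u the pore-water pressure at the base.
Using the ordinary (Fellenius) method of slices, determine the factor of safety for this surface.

Ordinary method of slices: FS = Σ[c'·Δl_i + (W_i cosα_i − u_i·Δl_i)·tanφ'] / Σ W_i sinα_i, with Δl_i = b_i / cosα_i.
Slice 1: Δl = 1.4/cos(-3.9°) = 1.403 m; N'_1 = 17·cos(-3.9°) − 6·1.403 = 8.5; c'Δl = 5.05; W sinα = -1.2
Slice 2: Δl = 2.6/cos5.5° = 2.612 m; N'_2 = 111·cos5.5° − 12·2.612 = 79.1; c'Δl = 9.40; W sinα = 10.6
Slice 3: Δl = 1.7/cos15.8° = 1.767 m; N'_3 = 116·cos15.8° − 3·1.767 = 106.3; c'Δl = 6.36; W sinα = 31.6
Slice 4: Δl = 2.7/cos27.0° = 3.030 m; N'_4 = 231·cos27.0° − 28·3.030 = 121.0; c'Δl = 10.91; W sinα = 104.9
Slice 5: Δl = 3.0/cos43.5° = 4.136 m; N'_5 = 242·cos43.5° − 14·4.136 = 117.6; c'Δl = 14.89; W sinα = 166.6
Slice 6: Δl = 1.4/cos60.4° = 2.834 m; N'_6 = 38·cos60.4° − 0·2.834 = 18.8; c'Δl = 10.20; W sinα = 33.0
Σc'Δl = 56.8 kN/m; ΣN' = 451.4 kN/m; ΣW sinα = 345.6 kN/m
Resisting = 56.8 + 451.4·tan35.1° = 56.8 + 317.2 = 374.1 kN/m
FS = 374.1 / 345.6 = 1.082

FS = 1.08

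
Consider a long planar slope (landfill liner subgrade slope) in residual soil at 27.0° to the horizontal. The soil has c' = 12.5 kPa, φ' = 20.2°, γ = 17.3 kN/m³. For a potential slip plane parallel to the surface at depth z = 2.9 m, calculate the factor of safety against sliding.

For an infinite slope with a slip plane parallel to the surface (no pore pressure): FS = [c' + γz cos²β tanφ'] / [γz sinβ cosβ].
γz = 17.3·2.9 = 50.17 kN/m²
Numerator = 12.5 + 50.17·cos²27.0°·tan20.2° = 12.5 + 50.17·0.7939·0.3679 = 27.154 kPa
Denominator = 50.17·sin27.0°·cos27.0° = 50.17·0.4540·0.8910 = 20.294 kPa
FS = 27.154 / 20.294 = 1.338

FS = 1.34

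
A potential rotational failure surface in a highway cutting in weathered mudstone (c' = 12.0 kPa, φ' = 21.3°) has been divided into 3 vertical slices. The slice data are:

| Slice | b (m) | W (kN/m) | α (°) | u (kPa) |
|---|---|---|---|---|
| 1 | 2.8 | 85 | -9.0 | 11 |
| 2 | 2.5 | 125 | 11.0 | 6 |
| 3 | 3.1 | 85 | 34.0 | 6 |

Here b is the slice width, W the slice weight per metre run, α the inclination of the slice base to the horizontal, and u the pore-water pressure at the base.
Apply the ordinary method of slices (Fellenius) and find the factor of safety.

Ordinary method of slices: FS = Σ[c'·Δl_i + (W_i cosα_i − u_i·Δl_i)·tanφ'] / Σ W_i sinα_i, with Δl_i = b_i / cosα_i.
Slice 1: Δl = 2.8/cos(-9.0°) = 2.835 m; N'_1 = 85·cos(-9.0°) − 11·2.835 = 52.8; c'Δl = 34.02; W sinα = -13.3
Slice 2: Δl = 2.5/cos11.0° = 2.547 m; N'_2 = 125·cos11.0° − 6·2.547 = 107.4; c'Δl = 30.56; W sinα = 23.9
Slice 3: Δl = 3.1/cos34.0° = 3.739 m; N'_3 = 85·cos34.0° − 6·3.739 = 48.0; c'Δl = 44.87; W sinα = 47.5
Σc'Δl = 109.5 kN/m; ΣN' = 208.2 kN/m; ΣW sinα = 58.1 kN/m
Resisting = 109.5 + 208.2·tan21.3° = 109.5 + 81.2 = 190.6 kN/m
FS = 190.6 / 58.1 = 3.282

FS = 3.28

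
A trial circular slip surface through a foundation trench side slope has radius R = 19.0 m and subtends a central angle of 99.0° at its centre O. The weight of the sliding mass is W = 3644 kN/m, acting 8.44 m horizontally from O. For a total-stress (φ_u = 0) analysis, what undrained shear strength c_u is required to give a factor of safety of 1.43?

c_u = 70.5 kPa

FS = c_u·L_a·R / (W·d), so c_u = FS·W·d / (L_a·R).
Arc length L_a = R·θ = 19.0·(99.0°·π/180) = 19.0·1.7279 = 32.83 m
c_u = 1.43·3644·8.44 / (32.83·19.0) = 43980.2 / 623.76 = 70.51 kPa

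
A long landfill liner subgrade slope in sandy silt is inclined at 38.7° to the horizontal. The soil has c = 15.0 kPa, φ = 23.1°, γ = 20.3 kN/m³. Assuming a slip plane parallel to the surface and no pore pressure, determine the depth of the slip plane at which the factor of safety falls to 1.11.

z = 2.62 m

Setting FS = 1.11 in FS = [c + γz cos²β tanφ] / [γz sinβ cosβ] and solving for z:
z = c / [γ cosβ (FS·sinβ − cosβ·tanφ)]
  = 15.0 / [20.3·cos38.7°·(1.11·sin38.7° − cos38.7°·tan23.1°)]
  = 15.0 / [20.3·0.7804·(1.11·0.6252 − 0.7804·0.4265)]
  = 15.0 / 5.7214 = 2.622 m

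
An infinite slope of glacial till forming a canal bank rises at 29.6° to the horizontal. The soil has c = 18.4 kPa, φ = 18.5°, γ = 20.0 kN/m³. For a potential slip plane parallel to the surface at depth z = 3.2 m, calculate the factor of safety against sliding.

FS = 1.26

For an infinite slope with a slip plane parallel to the surface (no pore pressure): FS = [c + γz cos²β tanφ] / [γz sinβ cosβ].
γz = 20.0·3.2 = 64.00 kN/m²
Numerator = 18.4 + 64.00·cos²29.6°·tan18.5° = 18.4 + 64.00·0.7560·0.3346 = 34.590 kPa
Denominator = 64.00·sin29.6°·cos29.6° = 64.00·0.4939·0.8695 = 27.487 kPa
FS = 34.590 / 27.487 = 1.258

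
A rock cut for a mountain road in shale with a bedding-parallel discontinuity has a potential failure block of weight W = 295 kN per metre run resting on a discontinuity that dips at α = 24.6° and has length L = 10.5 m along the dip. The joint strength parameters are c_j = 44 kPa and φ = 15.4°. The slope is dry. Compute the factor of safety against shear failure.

FS = 4.36

Resolving the block weight along and normal to the plane and applying the Mohr–Coulomb strength on the joint:
N' = W cosα = 295·cos24.6° = 268.2 kN/m
Driving force T = W sinα = 295·sin24.6° = 122.8 kN/m
Resisting force R = c_j·L + N'·tanφ = 44·10.5 + 268.2·tan15.4° = 462.0 + 73.9 = 535.9 kN/m
FS = R / T = 535.9 / 122.8 = 4.364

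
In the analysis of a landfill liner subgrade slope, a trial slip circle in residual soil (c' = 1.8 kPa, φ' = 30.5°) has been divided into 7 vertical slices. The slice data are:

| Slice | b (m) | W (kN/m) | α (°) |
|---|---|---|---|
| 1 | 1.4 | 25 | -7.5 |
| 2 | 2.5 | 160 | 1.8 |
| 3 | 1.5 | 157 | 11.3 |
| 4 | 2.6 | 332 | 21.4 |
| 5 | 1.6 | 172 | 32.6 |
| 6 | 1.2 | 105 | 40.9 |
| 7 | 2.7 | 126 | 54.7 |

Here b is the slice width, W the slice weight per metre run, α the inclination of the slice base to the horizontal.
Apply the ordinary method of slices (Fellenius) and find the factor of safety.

FS = 1.40

Ordinary method of slices: FS = Σ[c'·Δl_i + (W_i cosα_i)·tanφ'] / Σ W_i sinα_i, with Δl_i = b_i / cosα_i.
Slice 1: Δl = 1.4/cos(-7.5°) = 1.412 m; N'_1 = 25·cos(-7.5°) = 24.8; c'Δl = 2.54; W sinα = -3.3
Slice 2: Δl = 2.5/cos1.8° = 2.501 m; N'_2 = 160·cos1.8° = 159.9; c'Δl = 4.50; W sinα = 5.0
Slice 3: Δl = 1.5/cos11.3° = 1.530 m; N'_3 = 157·cos11.3° = 154.0; c'Δl = 2.75; W sinα = 30.8
Slice 4: Δl = 2.6/cos21.4° = 2.793 m; N'_4 = 332·cos21.4° = 309.1; c'Δl = 5.03; W sinα = 121.1
Slice 5: Δl = 1.6/cos32.6° = 1.899 m; N'_5 = 172·cos32.6° = 144.9; c'Δl = 3.42; W sinα = 92.7
Slice 6: Δl = 1.2/cos40.9° = 1.588 m; N'_6 = 105·cos40.9° = 79.4; c'Δl = 2.86; W sinα = 68.7
Slice 7: Δl = 2.7/cos54.7° = 4.672 m; N'_7 = 126·cos54.7° = 72.8; c'Δl = 8.41; W sinα = 102.8
Σc'Δl = 29.5 kN/m; ΣN' = 944.9 kN/m; ΣW sinα = 417.9 kN/m
Resisting = 29.5 + 944.9·tan30.5° = 29.5 + 556.6 = 586.1 kN/m
FS = 586.1 / 417.9 = 1.402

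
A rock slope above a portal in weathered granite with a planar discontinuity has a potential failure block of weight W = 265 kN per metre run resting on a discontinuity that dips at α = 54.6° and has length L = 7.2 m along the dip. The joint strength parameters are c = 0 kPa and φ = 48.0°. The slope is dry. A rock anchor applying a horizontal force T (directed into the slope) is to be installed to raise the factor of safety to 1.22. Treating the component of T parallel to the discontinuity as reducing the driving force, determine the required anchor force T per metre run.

T = 58 kN/m

Resolving forces along and normal to the sliding plane, with the horizontal anchor force T adding T·sinα to the effective normal force and T·cosα acting up the plane against the driving force:
FS = [cL + (W cosα + T sinα) tanφ] / [W sinα − T cosα]
Without the anchor: N' = 153.5 kN/m, driving T_d = 216.0 kN/m, resisting R = 0·7.2 + 153.5·tan48.0° = 170.5 kN/m, FS = 0.79.
Setting FS = 1.22 and solving for T:
1.22·(216.0 − T cos54.6°) = 170.5 + T sin54.6°·tan48.0°
T·(sin54.6°·tan48.0° + 1.22·cos54.6°) = 1.22·216.0 − 170.5
T·(0.8151·1.1106 + 1.22·0.5793) = 263.5 − 170.5 = 93.0
T·1.6120 = 93.0
T = 57.7 kN/m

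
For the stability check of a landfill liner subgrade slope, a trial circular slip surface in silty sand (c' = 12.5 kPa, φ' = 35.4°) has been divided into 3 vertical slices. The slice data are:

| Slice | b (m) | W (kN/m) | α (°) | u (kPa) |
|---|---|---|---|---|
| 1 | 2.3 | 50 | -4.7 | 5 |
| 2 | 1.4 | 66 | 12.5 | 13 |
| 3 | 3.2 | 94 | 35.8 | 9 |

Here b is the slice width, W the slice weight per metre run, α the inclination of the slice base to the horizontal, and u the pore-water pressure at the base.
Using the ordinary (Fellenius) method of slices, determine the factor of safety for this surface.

Ordinary method of slices: FS = Σ[c'·Δl_i + (W_i cosα_i − u_i·Δl_i)·tanφ'] / Σ W_i sinα_i, with Δl_i = b_i / cosα_i.
Slice 1: Δl = 2.3/cos(-4.7°) = 2.308 m; N'_1 = 50·cos(-4.7°) − 5·2.308 = 38.3; c'Δl = 28.85; W sinα = -4.1
Slice 2: Δl = 1.4/cos12.5° = 1.434 m; N'_2 = 66·cos12.5° − 13·1.434 = 45.8; c'Δl = 17.92; W sinα = 14.3
Slice 3: Δl = 3.2/cos35.8° = 3.945 m; N'_3 = 94·cos35.8° − 9·3.945 = 40.7; c'Δl = 49.32; W sinα = 55.0
Σc'Δl = 96.1 kN/m; ΣN' = 124.8 kN/m; ΣW sinα = 65.2 kN/m
Resisting = 96.1 + 124.8·tan35.4° = 96.1 + 88.7 = 184.8 kN/m
FS = 184.8 / 65.2 = 2.835

FS = 2.84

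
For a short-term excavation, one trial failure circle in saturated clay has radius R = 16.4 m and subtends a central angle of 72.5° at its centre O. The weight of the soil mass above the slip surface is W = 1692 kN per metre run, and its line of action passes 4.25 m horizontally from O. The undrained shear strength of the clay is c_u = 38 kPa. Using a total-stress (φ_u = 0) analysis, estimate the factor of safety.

FS = 1.80

Taking moments about the centre O, the resisting moment is provided by the undrained shear strength acting along the arc:
Arc length L_a = R·θ = 16.4·(72.5°·π/180) = 16.4·1.2654 = 20.75 m
M_R = c_u·L_a·R = 38·20.75·16.4 = 12932.6 kN·m/m
M_D = W·d = 1692·4.25 = 7191.0 kN·m/m
FS = M_R / M_D = 12932.6 / 7191.0 = 1.798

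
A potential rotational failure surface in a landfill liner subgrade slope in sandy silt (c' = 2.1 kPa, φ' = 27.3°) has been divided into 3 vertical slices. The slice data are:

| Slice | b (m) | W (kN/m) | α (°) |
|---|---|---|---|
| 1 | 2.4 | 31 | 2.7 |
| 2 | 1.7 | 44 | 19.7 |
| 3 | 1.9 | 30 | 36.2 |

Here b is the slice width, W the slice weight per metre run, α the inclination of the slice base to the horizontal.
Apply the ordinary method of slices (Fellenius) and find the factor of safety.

Ordinary method of slices: FS = Σ[c'·Δl_i + (W_i cosα_i)·tanφ'] / Σ W_i sinα_i, with Δl_i = b_i / cosα_i.
Slice 1: Δl = 2.4/cos2.7° = 2.403 m; N'_1 = 31·cos2.7° = 31.0; c'Δl = 5.05; W sinα = 1.5
Slice 2: Δl = 1.7/cos19.7° = 1.806 m; N'_2 = 44·cos19.7° = 41.4; c'Δl = 3.79; W sinα = 14.8
Slice 3: Δl = 1.9/cos36.2° = 2.355 m; N'_3 = 30·cos36.2° = 24.2; c'Δl = 4.94; W sinα = 17.7
Σc'Δl = 13.8 kN/m; ΣN' = 96.6 kN/m; ΣW sinα = 34.0 kN/m
Resisting = 13.8 + 96.6·tan27.3° = 13.8 + 49.9 = 63.6 kN/m
FS = 63.6 / 34.0 = 1.871

FS = 1.87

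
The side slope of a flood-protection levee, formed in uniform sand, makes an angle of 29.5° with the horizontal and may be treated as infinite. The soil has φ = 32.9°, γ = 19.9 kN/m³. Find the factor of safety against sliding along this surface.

For a dry cohesionless infinite slope the factor of safety is FS = tanφ / tanβ.
FS = tan32.9° / tan29.5° = 0.6469 / 0.5658 = 1.143

FS = 1.14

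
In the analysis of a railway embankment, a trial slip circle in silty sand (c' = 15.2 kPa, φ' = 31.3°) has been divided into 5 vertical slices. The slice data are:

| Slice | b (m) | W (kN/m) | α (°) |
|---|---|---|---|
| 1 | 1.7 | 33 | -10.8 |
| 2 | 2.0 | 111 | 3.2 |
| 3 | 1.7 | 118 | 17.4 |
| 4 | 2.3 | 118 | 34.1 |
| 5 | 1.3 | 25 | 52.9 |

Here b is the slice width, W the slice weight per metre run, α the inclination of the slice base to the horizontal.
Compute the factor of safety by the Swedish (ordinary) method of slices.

Ordinary method of slices: FS = Σ[c'·Δl_i + (W_i cosα_i)·tanφ'] / Σ W_i sinα_i, with Δl_i = b_i / cosα_i.
Slice 1: Δl = 1.7/cos(-10.8°) = 1.731 m; N'_1 = 33·cos(-10.8°) = 32.4; c'Δl = 26.31; W sinα = -6.2
Slice 2: Δl = 2.0/cos3.2° = 2.003 m; N'_2 = 111·cos3.2° = 110.8; c'Δl = 30.45; W sinα = 6.2
Slice 3: Δl = 1.7/cos17.4° = 1.782 m; N'_3 = 118·cos17.4° = 112.6; c'Δl = 27.08; W sinα = 35.3
Slice 4: Δl = 2.3/cos34.1° = 2.778 m; N'_4 = 118·cos34.1° = 97.7; c'Δl = 42.22; W sinα = 66.2
Slice 5: Δl = 1.3/cos52.9° = 2.155 m; N'_5 = 25·cos52.9° = 15.1; c'Δl = 32.76; W sinα = 19.9
Σc'Δl = 158.8 kN/m; ΣN' = 368.6 kN/m; ΣW sinα = 121.4 kN/m
Resisting = 158.8 + 368.6·tan31.3° = 158.8 + 224.1 = 382.9 kN/m
FS = 382.9 / 121.4 = 3.155

FS = 3.15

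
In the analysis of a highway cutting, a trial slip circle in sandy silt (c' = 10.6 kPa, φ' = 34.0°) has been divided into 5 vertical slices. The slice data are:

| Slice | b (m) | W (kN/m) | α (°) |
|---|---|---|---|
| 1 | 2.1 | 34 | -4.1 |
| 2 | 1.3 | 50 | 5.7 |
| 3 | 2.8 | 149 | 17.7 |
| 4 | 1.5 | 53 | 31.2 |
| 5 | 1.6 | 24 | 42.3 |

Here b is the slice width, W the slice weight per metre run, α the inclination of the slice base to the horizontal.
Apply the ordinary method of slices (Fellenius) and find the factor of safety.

Ordinary method of slices: FS = Σ[c'·Δl_i + (W_i cosα_i)·tanφ'] / Σ W_i sinα_i, with Δl_i = b_i / cosα_i.
Slice 1: Δl = 2.1/cos(-4.1°) = 2.105 m; N'_1 = 34·cos(-4.1°) = 33.9; c'Δl = 22.32; W sinα = -2.4
Slice 2: Δl = 1.3/cos5.7° = 1.306 m; N'_2 = 50·cos5.7° = 49.8; c'Δl = 13.85; W sinα = 5.0
Slice 3: Δl = 2.8/cos17.7° = 2.939 m; N'_3 = 149·cos17.7° = 141.9; c'Δl = 31.15; W sinα = 45.3
Slice 4: Δl = 1.5/cos31.2° = 1.754 m; N'_4 = 53·cos31.2° = 45.3; c'Δl = 18.59; W sinα = 27.5
Slice 5: Δl = 1.6/cos42.3° = 2.163 m; N'_5 = 24·cos42.3° = 17.8; c'Δl = 22.93; W sinα = 16.2
Σc'Δl = 108.8 kN/m; ΣN' = 288.7 kN/m; ΣW sinα = 91.4 kN/m
Resisting = 108.8 + 288.7·tan34.0° = 108.8 + 194.7 = 303.6 kN/m
FS = 303.6 / 91.4 = 3.320

FS = 3.32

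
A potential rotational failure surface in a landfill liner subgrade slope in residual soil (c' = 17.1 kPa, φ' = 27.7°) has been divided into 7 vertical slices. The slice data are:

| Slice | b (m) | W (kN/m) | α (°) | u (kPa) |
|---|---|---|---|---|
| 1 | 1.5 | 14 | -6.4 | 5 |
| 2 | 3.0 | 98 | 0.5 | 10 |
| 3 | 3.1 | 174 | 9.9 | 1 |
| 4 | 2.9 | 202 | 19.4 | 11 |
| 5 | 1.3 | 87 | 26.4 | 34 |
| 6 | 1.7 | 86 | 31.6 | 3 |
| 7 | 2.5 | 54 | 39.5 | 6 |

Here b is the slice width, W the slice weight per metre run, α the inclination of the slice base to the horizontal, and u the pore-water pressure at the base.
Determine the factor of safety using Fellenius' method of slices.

Ordinary method of slices: FS = Σ[c'·Δl_i + (W_i cosα_i − u_i·Δl_i)·tanφ'] / Σ W_i sinα_i, with Δl_i = b_i / cosα_i.
Slice 1: Δl = 1.5/cos(-6.4°) = 1.509 m; N'_1 = 14·cos(-6.4°) − 5·1.509 = 6.4; c'Δl = 25.81; W sinα = -1.6
Slice 2: Δl = 3.0/cos0.5° = 3.000 m; N'_2 = 98·cos0.5° − 10·3.000 = 68.0; c'Δl = 51.30; W sinα = 0.9
Slice 3: Δl = 3.1/cos9.9° = 3.147 m; N'_3 = 174·cos9.9° − 1·3.147 = 168.3; c'Δl = 53.81; W sinα = 29.9
Slice 4: Δl = 2.9/cos19.4° = 3.075 m; N'_4 = 202·cos19.4° − 11·3.075 = 156.7; c'Δl = 52.58; W sinα = 67.1
Slice 5: Δl = 1.3/cos26.4° = 1.451 m; N'_5 = 87·cos26.4° − 34·1.451 = 28.6; c'Δl = 24.82; W sinα = 38.7
Slice 6: Δl = 1.7/cos31.6° = 1.996 m; N'_6 = 86·cos31.6° − 3·1.996 = 67.3; c'Δl = 34.13; W sinα = 45.1
Slice 7: Δl = 2.5/cos39.5° = 3.240 m; N'_7 = 54·cos39.5° − 6·3.240 = 22.2; c'Δl = 55.40; W sinα = 34.3
Σc'Δl = 297.9 kN/m; ΣN' = 517.4 kN/m; ΣW sinα = 214.4 kN/m
Resisting = 297.9 + 517.4·tan27.7° = 297.9 + 271.6 = 569.5 kN/m
FS = 569.5 / 214.4 = 2.656

FS = 2.66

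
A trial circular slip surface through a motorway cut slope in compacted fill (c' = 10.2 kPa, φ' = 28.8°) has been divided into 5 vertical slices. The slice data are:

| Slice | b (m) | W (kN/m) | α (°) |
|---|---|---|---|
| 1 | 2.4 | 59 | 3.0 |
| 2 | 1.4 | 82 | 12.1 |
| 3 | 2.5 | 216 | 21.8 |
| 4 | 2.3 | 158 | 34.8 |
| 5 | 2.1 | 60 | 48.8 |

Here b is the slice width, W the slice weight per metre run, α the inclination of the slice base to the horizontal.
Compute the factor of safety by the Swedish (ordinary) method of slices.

Ordinary method of slices: FS = Σ[c'·Δl_i + (W_i cosα_i)·tanφ'] / Σ W_i sinα_i, with Δl_i = b_i / cosα_i.
Slice 1: Δl = 2.4/cos3.0° = 2.403 m; N'_1 = 59·cos3.0° = 58.9; c'Δl = 24.51; W sinα = 3.1
Slice 2: Δl = 1.4/cos12.1° = 1.432 m; N'_2 = 82·cos12.1° = 80.2; c'Δl = 14.60; W sinα = 17.2
Slice 3: Δl = 2.5/cos21.8° = 2.693 m; N'_3 = 216·cos21.8° = 200.6; c'Δl = 27.46; W sinα = 80.2
Slice 4: Δl = 2.3/cos34.8° = 2.801 m; N'_4 = 158·cos34.8° = 129.7; c'Δl = 28.57; W sinα = 90.2
Slice 5: Δl = 2.1/cos48.8° = 3.188 m; N'_5 = 60·cos48.8° = 39.5; c'Δl = 32.52; W sinα = 45.1
Σc'Δl = 127.7 kN/m; ΣN' = 508.9 kN/m; ΣW sinα = 235.8 kN/m
Resisting = 127.7 + 508.9·tan28.8° = 127.7 + 279.8 = 407.4 kN/m
FS = 407.4 / 235.8 = 1.728

FS = 1.73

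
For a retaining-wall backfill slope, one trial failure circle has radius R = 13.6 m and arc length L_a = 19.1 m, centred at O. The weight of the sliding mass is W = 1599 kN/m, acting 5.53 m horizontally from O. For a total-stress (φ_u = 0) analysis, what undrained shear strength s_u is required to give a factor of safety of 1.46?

FS = s_u·L_a·R / (W·d), so s_u = FS·W·d / (L_a·R).
s_u = 1.46·1599·5.53 / (19.10·13.6) = 12910.0 / 259.76 = 49.70 kPa

s_u = 49.7 kPa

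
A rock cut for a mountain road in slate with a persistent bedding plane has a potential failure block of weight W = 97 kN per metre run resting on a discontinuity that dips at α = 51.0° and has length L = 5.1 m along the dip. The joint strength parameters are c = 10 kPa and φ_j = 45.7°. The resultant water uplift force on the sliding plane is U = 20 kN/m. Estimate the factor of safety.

Resolving the block weight along and normal to the plane and applying the Mohr–Coulomb strength on the joint:
N' = W cosα − U = 97·cos51.0° − 20 = 41.0 kN/m
Driving force T = W sinα = 97·sin51.0° = 75.4 kN/m
Resisting force R = c·L + N'·tanφ_j = 10·5.1 + 41.0·tan45.7° = 51.0 + 42.1 = 93.1 kN/m
FS = R / T = 93.1 / 75.4 = 1.234

FS = 1.23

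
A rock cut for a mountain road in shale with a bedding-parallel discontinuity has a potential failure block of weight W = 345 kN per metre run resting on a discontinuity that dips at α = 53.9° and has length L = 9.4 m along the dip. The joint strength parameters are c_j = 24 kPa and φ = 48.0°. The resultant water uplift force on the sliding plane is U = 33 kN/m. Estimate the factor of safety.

Resolving the block weight along and normal to the plane and applying the Mohr–Coulomb strength on the joint:
N' = W cosα − U = 345·cos53.9° − 33 = 170.3 kN/m
Driving force T = W sinα = 345·sin53.9° = 278.8 kN/m
Resisting force R = c_j·L + N'·tanφ = 24·9.4 + 170.3·tan48.0° = 225.6 + 189.1 = 414.7 kN/m
FS = R / T = 414.7 / 278.8 = 1.488

FS = 1.49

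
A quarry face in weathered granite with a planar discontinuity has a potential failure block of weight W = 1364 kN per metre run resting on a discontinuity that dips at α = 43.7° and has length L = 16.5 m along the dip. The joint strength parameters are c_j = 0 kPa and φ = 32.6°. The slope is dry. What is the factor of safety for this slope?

FS = 0.67

Resolving the block weight along and normal to the plane and applying the Mohr–Coulomb strength on the joint:
N' = W cosα = 1364·cos43.7° = 986.1 kN/m
Driving force T = W sinα = 1364·sin43.7° = 942.4 kN/m
Resisting force R = c_j·L + N'·tanφ = 0·16.5 + 986.1·tan32.6° = 0.0 + 630.7 = 630.7 kN/m
FS = R / T = 630.7 / 942.4 = 0.669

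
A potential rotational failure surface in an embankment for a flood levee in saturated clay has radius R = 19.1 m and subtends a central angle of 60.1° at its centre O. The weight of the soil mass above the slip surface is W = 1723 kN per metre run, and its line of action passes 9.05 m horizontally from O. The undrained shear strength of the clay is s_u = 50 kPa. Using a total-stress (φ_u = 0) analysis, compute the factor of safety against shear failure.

FS = 1.23

Taking moments about the centre O, the resisting moment is provided by the undrained shear strength acting along the arc:
Arc length L_a = R·θ = 19.1·(60.1°·π/180) = 19.1·1.0489 = 20.03 m
M_R = s_u·L_a·R = 50·20.03·19.1 = 19133.2 kN·m/m
M_D = W·d = 1723·9.05 = 15593.2 kN·m/m
FS = M_R / M_D = 19133.2 / 15593.2 = 1.227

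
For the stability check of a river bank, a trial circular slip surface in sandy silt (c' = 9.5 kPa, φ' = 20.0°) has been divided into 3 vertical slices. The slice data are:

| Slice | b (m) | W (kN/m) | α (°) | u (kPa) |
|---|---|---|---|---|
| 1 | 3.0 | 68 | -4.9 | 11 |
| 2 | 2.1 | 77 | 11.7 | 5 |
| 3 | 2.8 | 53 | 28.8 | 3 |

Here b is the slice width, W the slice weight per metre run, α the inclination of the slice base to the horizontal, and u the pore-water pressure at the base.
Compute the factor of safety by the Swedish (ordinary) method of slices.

FS = 3.65

Ordinary method of slices: FS = Σ[c'·Δl_i + (W_i cosα_i − u_i·Δl_i)·tanφ'] / Σ W_i sinα_i, with Δl_i = b_i / cosα_i.
Slice 1: Δl = 3.0/cos(-4.9°) = 3.011 m; N'_1 = 68·cos(-4.9°) − 11·3.011 = 34.6; c'Δl = 28.60; W sinα = -5.8
Slice 2: Δl = 2.1/cos11.7° = 2.145 m; N'_2 = 77·cos11.7° − 5·2.145 = 64.7; c'Δl = 20.37; W sinα = 15.6
Slice 3: Δl = 2.8/cos28.8° = 3.195 m; N'_3 = 53·cos28.8° − 3·3.195 = 36.9; c'Δl = 30.35; W sinα = 25.5
Σc'Δl = 79.3 kN/m; ΣN' = 136.2 kN/m; ΣW sinα = 35.3 kN/m
Resisting = 79.3 + 136.2·tan20.0° = 79.3 + 49.6 = 128.9 kN/m
FS = 128.9 / 35.3 = 3.647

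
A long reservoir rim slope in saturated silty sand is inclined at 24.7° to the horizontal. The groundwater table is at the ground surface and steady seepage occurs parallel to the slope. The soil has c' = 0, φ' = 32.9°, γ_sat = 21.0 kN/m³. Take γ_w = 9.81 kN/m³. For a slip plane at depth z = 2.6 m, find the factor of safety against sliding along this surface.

FS = 0.75

With seepage parallel to the slope and the water table at the surface, the effective normal stress on the slip plane uses the buoyant unit weight γ' = γ_sat − γ_w while the driving shear stress uses γ_sat:
FS = [c' + γ' z cos²β tanφ'] / [γ_sat z sinβ cosβ]
(For c' = 0 this reduces to FS = (γ'/γ_sat)·tanφ'/tanβ.)
γ' = 21.0 − 9.81 = 11.19 kN/m³
Numerator = 0.0 + 11.19·2.6·cos²24.7°·tan32.9° = 0.0 + 11.19·2.6·0.8254·0.6469 = 15.535 kPa
Denominator = 21.0·2.6·sin24.7°·cos24.7° = 21.0·2.6·0.4179·0.9085 = 20.728 kPa
FS = 15.535 / 20.728 = 0.749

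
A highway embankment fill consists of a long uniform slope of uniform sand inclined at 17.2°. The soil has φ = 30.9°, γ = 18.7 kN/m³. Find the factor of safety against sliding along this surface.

For a dry cohesionless infinite slope the factor of safety is FS = tanφ / tanβ.
FS = tan30.9° / tan17.2° = 0.5985 / 0.3096 = 1.933

FS = 1.93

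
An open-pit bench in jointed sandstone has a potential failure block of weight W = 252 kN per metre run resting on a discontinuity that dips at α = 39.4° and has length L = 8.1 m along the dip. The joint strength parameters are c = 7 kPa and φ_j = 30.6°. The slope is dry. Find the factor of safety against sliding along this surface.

Resolving the block weight along and normal to the plane and applying the Mohr–Coulomb strength on the joint:
N' = W cosα = 252·cos39.4° = 194.7 kN/m
Driving force T = W sinα = 252·sin39.4° = 160.0 kN/m
Resisting force R = c·L + N'·tanφ_j = 7·8.1 + 194.7·tan30.6° = 56.7 + 115.2 = 171.9 kN/m
FS = R / T = 171.9 / 160.0 = 1.074

FS = 1.07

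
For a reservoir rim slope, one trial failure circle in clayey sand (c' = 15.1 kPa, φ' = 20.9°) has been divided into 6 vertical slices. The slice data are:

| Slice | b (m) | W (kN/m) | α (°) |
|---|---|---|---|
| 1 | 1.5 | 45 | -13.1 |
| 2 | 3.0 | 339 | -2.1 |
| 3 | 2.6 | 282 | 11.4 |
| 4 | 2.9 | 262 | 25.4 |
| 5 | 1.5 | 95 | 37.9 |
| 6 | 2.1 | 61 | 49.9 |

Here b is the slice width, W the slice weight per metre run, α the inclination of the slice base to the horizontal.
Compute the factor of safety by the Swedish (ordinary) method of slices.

Ordinary method of slices: FS = Σ[c'·Δl_i + (W_i cosα_i)·tanφ'] / Σ W_i sinα_i, with Δl_i = b_i / cosα_i.
Slice 1: Δl = 1.5/cos(-13.1°) = 1.540 m; N'_1 = 45·cos(-13.1°) = 43.8; c'Δl = 23.26; W sinα = -10.2
Slice 2: Δl = 3.0/cos(-2.1°) = 3.002 m; N'_2 = 339·cos(-2.1°) = 338.8; c'Δl = 45.33; W sinα = -12.4
Slice 3: Δl = 2.6/cos11.4° = 2.652 m; N'_3 = 282·cos11.4° = 276.4; c'Δl = 40.05; W sinα = 55.7
Slice 4: Δl = 2.9/cos25.4° = 3.210 m; N'_4 = 262·cos25.4° = 236.7; c'Δl = 48.48; W sinα = 112.4
Slice 5: Δl = 1.5/cos37.9° = 1.901 m; N'_5 = 95·cos37.9° = 75.0; c'Δl = 28.70; W sinα = 58.4
Slice 6: Δl = 2.1/cos49.9° = 3.260 m; N'_6 = 61·cos49.9° = 39.3; c'Δl = 49.23; W sinα = 46.7
Σc'Δl = 235.0 kN/m; ΣN' = 1010.0 kN/m; ΣW sinα = 250.5 kN/m
Resisting = 235.0 + 1010.0·tan20.9° = 235.0 + 385.7 = 620.7 kN/m
FS = 620.7 / 250.5 = 2.478

FS = 2.48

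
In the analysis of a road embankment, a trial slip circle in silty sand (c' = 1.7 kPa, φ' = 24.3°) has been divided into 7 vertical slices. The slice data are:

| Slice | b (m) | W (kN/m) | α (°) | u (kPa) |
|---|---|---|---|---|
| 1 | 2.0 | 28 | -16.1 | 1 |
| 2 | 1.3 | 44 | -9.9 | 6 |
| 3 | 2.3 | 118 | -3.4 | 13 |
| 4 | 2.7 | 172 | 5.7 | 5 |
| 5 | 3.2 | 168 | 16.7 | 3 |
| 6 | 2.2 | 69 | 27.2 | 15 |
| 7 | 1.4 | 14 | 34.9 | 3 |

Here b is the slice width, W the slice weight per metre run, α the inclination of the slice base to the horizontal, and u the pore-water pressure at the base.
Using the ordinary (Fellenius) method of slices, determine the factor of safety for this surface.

FS = 2.99

Ordinary method of slices: FS = Σ[c'·Δl_i + (W_i cosα_i − u_i·Δl_i)·tanφ'] / Σ W_i sinα_i, with Δl_i = b_i / cosα_i.
Slice 1: Δl = 2.0/cos(-16.1°) = 2.082 m; N'_1 = 28·cos(-16.1°) − 1·2.082 = 24.8; c'Δl = 3.54; W sinα = -7.8
Slice 2: Δl = 1.3/cos(-9.9°) = 1.320 m; N'_2 = 44·cos(-9.9°) − 6·1.320 = 35.4; c'Δl = 2.24; W sinα = -7.6
Slice 3: Δl = 2.3/cos(-3.4°) = 2.304 m; N'_3 = 118·cos(-3.4°) − 13·2.304 = 87.8; c'Δl = 3.92; W sinα = -7.0
Slice 4: Δl = 2.7/cos5.7° = 2.713 m; N'_4 = 172·cos5.7° − 5·2.713 = 157.6; c'Δl = 4.61; W sinα = 17.1
Slice 5: Δl = 3.2/cos16.7° = 3.341 m; N'_5 = 168·cos16.7° − 3·3.341 = 150.9; c'Δl = 5.68; W sinα = 48.3
Slice 6: Δl = 2.2/cos27.2° = 2.474 m; N'_6 = 69·cos27.2° − 15·2.474 = 24.3; c'Δl = 4.21; W sinα = 31.5
Slice 7: Δl = 1.4/cos34.9° = 1.707 m; N'_7 = 14·cos34.9° − 3·1.707 = 6.4; c'Δl = 2.90; W sinα = 8.0
Σc'Δl = 27.1 kN/m; ΣN' = 487.2 kN/m; ΣW sinα = 82.6 kN/m
Resisting = 27.1 + 487.2·tan24.3° = 27.1 + 220.0 = 247.1 kN/m
FS = 247.1 / 82.6 = 2.992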